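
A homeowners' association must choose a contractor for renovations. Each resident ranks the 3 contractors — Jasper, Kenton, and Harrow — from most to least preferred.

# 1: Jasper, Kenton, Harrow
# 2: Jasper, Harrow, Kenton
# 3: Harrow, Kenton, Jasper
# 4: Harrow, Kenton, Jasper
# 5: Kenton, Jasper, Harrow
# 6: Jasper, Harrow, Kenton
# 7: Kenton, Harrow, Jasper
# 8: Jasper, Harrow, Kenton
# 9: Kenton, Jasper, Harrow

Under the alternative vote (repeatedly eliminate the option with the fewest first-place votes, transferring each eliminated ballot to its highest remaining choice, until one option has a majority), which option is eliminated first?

Harrow

Round 1: Jasper 4, Kenton 3, Harrow 2. Harrow has the fewest and is eliminated.
Round 2: Kenton 5, Jasper 4. Kenton has a majority.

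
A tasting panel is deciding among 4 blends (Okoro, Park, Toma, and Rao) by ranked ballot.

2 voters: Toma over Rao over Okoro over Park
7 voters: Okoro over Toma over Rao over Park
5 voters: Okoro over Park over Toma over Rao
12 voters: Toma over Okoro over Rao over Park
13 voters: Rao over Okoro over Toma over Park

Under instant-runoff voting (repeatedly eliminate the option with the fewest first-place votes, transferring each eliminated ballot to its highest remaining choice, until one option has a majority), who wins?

Toma

Round 1: Toma 14, Rao 13, Okoro 12, Park 0. Park has the fewest and is eliminated.
Round 2: Toma 14, Rao 13, Okoro 12. Okoro has the fewest and is eliminated.
Round 3: Toma 26, Rao 13. Toma has a majority.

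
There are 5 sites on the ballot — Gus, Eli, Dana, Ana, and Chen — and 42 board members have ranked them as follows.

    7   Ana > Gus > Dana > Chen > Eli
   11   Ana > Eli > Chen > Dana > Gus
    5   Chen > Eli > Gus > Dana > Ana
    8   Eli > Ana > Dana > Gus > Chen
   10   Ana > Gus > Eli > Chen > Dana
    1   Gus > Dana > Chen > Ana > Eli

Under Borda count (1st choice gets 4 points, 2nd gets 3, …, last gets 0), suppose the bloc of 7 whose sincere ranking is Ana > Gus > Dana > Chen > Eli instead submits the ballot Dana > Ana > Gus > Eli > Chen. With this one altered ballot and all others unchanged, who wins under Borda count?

Ana

Borda totals with the altered ballot: Gus 66, Eli 107, Dana 63, Ana 130, Chen 54.
The winner is unchanged: still Ana.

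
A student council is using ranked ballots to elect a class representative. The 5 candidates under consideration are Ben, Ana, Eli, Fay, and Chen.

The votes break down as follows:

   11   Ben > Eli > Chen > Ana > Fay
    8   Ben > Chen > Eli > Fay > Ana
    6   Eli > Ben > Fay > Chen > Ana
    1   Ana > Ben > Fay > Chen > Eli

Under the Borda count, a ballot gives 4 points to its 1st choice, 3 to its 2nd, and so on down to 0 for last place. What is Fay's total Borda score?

Borda scores:
  Ben: 11·4 + 8·4 + 6·3 + 3 = 97
  Ana: 11·1 + 8·0 + 6·0 + 4 = 15
  Eli: 11·3 + 8·2 + 6·4 + 0 = 73
  Fay: 11·0 + 8·1 + 6·2 + 2 = 22
  Chen: 11·2 + 8·3 + 6·1 + 1 = 53

22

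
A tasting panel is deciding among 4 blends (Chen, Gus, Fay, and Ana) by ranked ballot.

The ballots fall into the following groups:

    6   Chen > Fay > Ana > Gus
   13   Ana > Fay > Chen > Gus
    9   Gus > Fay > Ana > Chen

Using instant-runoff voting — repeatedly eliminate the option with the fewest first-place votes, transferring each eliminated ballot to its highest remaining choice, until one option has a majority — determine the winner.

Ana

Round 1: Ana 13, Gus 9, Chen 6, Fay 0. Fay has the fewest and is eliminated.
Round 2: Ana 13, Gus 9, Chen 6. Chen has the fewest and is eliminated.
Round 3: Ana 19, Gus 9. Ana has a majority.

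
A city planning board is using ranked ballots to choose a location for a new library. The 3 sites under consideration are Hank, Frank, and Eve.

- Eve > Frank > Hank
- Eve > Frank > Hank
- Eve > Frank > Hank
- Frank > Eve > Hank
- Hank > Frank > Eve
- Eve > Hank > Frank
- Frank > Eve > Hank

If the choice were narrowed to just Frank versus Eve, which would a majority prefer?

Ballots ranking Frank above Eve: 3.
Ballots ranking Eve above Frank: 4.
Eve wins the head-to-head, 4–3.

Eve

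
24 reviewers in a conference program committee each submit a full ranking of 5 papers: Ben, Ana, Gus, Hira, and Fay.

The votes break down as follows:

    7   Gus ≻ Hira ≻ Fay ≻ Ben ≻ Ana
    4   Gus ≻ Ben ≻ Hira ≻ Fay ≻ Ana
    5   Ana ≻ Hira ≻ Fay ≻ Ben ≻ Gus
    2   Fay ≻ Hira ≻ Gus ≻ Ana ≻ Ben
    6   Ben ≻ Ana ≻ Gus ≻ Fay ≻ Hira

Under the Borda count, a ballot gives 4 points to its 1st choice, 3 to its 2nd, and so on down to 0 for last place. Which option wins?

Borda scores:
  Ben: 7·1 + 4·3 + 5·1 + 2·0 + 6·4 = 48
  Ana: 7·0 + 4·0 + 5·4 + 2·1 + 6·3 = 40
  Gus: 7·4 + 4·4 + 5·0 + 2·2 + 6·2 = 60
  Hira: 7·3 + 4·2 + 5·3 + 2·3 + 6·0 = 50
  Fay: 7·2 + 4·1 + 5·2 + 2·4 + 6·1 = 42
Gus has the highest total.

Gus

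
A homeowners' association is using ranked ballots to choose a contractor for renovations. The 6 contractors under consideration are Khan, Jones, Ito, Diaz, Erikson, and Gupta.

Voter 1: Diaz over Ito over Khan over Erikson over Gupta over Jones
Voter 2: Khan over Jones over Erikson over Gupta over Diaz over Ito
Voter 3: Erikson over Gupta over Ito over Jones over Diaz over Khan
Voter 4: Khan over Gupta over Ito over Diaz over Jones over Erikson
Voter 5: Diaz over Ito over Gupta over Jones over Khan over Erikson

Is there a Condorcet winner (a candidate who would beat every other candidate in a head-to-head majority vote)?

Head-to-head results (5 voters total):
Khan vs Jones: Khan wins 3–2.
Khan vs Ito: Ito wins 3–2.
Khan vs Diaz: Diaz wins 3–2.
Khan vs Erikson: Khan wins 4–1.
Khan vs Gupta: Khan wins 3–2.
Jones vs Ito: Ito wins 4–1.
Jones vs Diaz: Diaz wins 3–2.
Jones vs Erikson: Jones wins 3–2.
Jones vs Gupta: Gupta wins 4–1.
Ito vs Diaz: Diaz wins 3–2.
Ito vs Erikson: Ito wins 3–2.
Ito vs Gupta: Gupta wins 3–2.
Diaz vs Erikson: Diaz wins 3–2.
Diaz vs Gupta: Gupta wins 3–2.
Erikson vs Gupta: Erikson wins 3–2.
No candidate beats all others: Khan beats Gupta beats Ito beats Khan, a majority cycle.

No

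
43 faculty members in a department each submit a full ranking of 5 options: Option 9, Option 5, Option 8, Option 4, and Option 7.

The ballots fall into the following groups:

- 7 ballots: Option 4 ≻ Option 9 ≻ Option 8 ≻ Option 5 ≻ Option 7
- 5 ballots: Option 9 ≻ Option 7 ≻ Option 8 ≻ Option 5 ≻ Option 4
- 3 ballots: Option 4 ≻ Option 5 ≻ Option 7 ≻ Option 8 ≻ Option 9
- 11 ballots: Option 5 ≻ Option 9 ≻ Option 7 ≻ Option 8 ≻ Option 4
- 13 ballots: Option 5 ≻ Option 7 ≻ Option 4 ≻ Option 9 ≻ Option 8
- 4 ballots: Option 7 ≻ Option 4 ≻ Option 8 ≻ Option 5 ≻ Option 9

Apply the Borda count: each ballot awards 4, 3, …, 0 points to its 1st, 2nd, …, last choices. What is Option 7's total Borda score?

98

Borda scores:
  Option 9: 7·3 + 5·4 + 3·0 + 11·3 + 13·1 + 4·0 = 87
  Option 5: 7·1 + 5·1 + 3·3 + 11·4 + 13·4 + 4·1 = 121
  Option 8: 7·2 + 5·2 + 3·1 + 11·1 + 13·0 + 4·2 = 46
  Option 4: 7·4 + 5·0 + 3·4 + 11·0 + 13·2 + 4·3 = 78
  Option 7: 7·0 + 5·3 + 3·2 + 11·2 + 13·3 + 4·4 = 98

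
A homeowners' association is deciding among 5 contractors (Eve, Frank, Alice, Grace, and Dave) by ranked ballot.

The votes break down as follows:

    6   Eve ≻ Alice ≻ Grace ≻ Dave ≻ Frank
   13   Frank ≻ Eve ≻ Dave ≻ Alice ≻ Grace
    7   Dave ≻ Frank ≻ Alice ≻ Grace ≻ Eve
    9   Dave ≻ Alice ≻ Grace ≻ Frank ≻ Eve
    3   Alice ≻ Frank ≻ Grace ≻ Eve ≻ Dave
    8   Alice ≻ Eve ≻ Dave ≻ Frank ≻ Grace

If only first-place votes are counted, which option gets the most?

Dave

First-place vote totals:
  Eve: 6
  Frank: 13
  Alice: 11
  Grace: 0
  Dave: 16
Dave has the most first-place votes.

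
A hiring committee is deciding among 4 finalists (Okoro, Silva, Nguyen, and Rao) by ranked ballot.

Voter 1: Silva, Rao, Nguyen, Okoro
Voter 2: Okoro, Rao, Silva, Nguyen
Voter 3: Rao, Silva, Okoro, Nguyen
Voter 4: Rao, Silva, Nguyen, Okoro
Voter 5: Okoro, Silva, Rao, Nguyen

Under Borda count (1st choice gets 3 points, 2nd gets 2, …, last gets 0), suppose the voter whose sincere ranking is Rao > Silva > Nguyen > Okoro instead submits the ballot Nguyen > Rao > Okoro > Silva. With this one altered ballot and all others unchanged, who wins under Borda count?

Borda totals with the altered ballot: Okoro 8, Silva 8, Nguyen 4, Rao 10.
The winner is unchanged: still Rao.

Rao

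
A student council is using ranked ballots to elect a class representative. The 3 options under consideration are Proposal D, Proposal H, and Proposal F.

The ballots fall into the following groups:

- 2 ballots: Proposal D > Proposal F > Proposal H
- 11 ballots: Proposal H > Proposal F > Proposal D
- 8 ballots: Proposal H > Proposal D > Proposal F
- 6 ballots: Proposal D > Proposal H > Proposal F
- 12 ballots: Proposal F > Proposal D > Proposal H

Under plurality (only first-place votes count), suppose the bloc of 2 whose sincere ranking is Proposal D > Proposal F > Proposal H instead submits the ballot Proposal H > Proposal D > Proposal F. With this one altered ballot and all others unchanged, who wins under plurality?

First-place totals with the altered ballot: Proposal D 6, Proposal H 21, Proposal F 12.
The winner is unchanged: still Proposal H.

Proposal H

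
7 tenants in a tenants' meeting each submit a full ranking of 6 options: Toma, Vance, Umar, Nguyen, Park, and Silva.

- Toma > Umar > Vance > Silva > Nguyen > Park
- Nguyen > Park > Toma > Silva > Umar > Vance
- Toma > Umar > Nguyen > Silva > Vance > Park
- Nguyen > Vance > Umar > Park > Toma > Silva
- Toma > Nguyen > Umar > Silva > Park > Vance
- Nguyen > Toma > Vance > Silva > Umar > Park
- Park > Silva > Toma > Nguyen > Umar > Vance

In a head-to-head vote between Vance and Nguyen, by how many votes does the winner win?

Ballots ranking Vance above Nguyen: 1.
Ballots ranking Nguyen above Vance: 6.
Nguyen wins 6–1, a margin of 5.

5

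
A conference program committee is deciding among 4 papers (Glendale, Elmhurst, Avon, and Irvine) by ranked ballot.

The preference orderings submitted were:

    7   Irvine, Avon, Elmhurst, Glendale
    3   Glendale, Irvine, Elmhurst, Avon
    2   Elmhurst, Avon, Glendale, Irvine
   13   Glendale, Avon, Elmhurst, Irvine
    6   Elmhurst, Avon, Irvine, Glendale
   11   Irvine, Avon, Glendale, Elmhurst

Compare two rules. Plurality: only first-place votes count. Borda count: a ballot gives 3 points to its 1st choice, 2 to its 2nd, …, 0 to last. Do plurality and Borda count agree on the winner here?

No

Plurality first-place counts: Glendale 16, Elmhurst 8, Avon 0, Irvine 18 → Irvine.
Borda totals: Glendale 61, Elmhurst 47, Avon 78, Irvine 66 → Avon.
The two rules disagree: plurality picks Irvine, Borda picks Avon.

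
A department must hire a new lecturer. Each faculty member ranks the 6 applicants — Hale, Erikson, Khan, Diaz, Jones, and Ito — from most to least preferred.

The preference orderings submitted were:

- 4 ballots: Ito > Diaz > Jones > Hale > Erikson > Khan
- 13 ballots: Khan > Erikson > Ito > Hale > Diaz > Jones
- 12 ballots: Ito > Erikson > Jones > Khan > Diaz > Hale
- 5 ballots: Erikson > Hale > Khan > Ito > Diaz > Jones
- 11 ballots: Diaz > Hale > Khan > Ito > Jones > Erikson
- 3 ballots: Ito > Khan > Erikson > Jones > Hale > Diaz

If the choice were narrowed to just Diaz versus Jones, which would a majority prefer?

Ballots ranking Diaz above Jones: 4+13+5+11 = 33.
Ballots ranking Jones above Diaz: 12+3 = 15.
Diaz wins the head-to-head, 33–15.

Diaz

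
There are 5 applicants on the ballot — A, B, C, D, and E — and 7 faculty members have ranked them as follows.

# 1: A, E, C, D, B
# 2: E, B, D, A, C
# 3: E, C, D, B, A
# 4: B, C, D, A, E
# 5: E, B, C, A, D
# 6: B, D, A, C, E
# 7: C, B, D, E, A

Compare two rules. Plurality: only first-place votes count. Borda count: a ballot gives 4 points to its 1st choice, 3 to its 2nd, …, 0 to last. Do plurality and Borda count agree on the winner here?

No

Plurality first-place counts: A 1, B 2, C 1, D 0, E 3 → E.
Borda totals: A 9, B 18, C 15, D 12, E 16 → B.
The two rules disagree: plurality picks E, Borda picks B.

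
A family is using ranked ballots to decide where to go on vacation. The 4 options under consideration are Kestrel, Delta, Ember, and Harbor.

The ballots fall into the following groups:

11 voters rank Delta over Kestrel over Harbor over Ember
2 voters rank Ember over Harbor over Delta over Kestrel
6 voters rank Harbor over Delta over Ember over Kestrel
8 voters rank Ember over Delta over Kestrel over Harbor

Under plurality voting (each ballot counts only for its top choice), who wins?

Delta

First-place vote totals:
  Kestrel: 0
  Delta: 11
  Ember: 10
  Harbor: 6
Delta has the most first-place votes.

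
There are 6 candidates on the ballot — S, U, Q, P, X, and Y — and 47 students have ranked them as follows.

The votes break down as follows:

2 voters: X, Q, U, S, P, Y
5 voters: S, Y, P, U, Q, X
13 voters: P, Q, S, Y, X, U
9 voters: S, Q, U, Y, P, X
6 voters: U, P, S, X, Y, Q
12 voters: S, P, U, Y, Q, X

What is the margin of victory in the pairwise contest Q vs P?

Ballots ranking Q above P: 2+9 = 11.
Ballots ranking P above Q: 5+13+6+12 = 36.
P wins 36–11, a margin of 25.

25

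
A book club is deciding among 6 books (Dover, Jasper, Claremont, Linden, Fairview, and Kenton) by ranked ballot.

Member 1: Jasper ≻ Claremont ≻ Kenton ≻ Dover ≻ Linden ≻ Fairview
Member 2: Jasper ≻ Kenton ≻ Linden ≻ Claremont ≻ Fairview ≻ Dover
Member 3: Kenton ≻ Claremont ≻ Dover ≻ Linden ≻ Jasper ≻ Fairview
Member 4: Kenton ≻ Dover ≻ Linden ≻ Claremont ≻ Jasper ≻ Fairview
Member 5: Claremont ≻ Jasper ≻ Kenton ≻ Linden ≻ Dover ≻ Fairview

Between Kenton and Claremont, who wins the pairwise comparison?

Kenton

Ballots ranking Kenton above Claremont: 3.
Ballots ranking Claremont above Kenton: 2.
Kenton wins the head-to-head, 3–2.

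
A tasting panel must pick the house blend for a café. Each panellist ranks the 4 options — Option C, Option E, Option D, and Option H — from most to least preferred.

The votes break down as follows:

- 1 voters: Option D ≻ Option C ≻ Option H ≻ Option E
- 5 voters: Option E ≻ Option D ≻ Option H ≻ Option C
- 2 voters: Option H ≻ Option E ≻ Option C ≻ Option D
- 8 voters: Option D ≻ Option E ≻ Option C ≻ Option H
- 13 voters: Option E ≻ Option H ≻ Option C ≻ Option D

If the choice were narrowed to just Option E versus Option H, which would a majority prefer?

Option E

Ballots ranking Option E above Option H: 5+8+13 = 26.
Ballots ranking Option H above Option E: 1+2 = 3.
Option E wins the head-to-head, 26–3.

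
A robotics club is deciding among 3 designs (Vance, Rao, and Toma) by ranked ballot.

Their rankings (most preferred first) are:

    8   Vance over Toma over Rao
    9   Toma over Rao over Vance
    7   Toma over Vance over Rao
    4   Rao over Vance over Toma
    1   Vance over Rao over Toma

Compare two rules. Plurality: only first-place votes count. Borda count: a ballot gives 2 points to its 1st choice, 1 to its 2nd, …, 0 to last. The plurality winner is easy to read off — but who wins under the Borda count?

Toma

Plurality first-place counts: Vance 9, Rao 4, Toma 16 → Toma.
Borda totals: Vance 29, Rao 18, Toma 40 → Toma.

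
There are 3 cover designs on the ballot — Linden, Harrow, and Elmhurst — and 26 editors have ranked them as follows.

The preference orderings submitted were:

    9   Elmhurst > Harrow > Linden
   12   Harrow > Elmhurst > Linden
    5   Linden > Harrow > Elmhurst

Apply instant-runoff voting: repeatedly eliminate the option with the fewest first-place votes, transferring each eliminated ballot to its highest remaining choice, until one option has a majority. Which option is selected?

Round 1: Harrow 12, Elmhurst 9, Linden 5. Linden has the fewest and is eliminated.
Round 2: Harrow 17, Elmhurst 9. Harrow has a majority.

Harrow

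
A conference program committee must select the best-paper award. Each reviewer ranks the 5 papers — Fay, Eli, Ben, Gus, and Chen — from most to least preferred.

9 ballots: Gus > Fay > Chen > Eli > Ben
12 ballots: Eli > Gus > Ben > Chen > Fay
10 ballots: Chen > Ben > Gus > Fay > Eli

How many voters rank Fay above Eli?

19

Ballots ranking Fay above Eli: 9+10 = 19.
Ballots ranking Eli above Fay: 12.
So 19 of 31 voters prefer Fay to Eli.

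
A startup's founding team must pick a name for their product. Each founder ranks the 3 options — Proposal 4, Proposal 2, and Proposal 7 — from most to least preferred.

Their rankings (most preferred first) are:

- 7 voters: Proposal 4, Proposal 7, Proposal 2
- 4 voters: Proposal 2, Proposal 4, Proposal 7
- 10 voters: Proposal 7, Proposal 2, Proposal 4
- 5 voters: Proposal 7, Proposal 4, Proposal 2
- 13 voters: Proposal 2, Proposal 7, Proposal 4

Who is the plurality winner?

First-place vote totals:
  Proposal 4: 7
  Proposal 2: 17
  Proposal 7: 15
Proposal 2 has the most first-place votes.

Proposal 2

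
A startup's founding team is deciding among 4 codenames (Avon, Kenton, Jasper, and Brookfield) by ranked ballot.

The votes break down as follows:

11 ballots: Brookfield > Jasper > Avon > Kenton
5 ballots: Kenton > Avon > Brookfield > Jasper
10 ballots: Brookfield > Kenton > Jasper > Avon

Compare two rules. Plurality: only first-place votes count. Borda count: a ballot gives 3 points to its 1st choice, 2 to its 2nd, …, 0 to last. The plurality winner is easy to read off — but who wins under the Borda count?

Plurality first-place counts: Avon 0, Kenton 5, Jasper 0, Brookfield 21 → Brookfield.
Borda totals: Avon 21, Kenton 35, Jasper 32, Brookfield 68 → Brookfield.

Brookfield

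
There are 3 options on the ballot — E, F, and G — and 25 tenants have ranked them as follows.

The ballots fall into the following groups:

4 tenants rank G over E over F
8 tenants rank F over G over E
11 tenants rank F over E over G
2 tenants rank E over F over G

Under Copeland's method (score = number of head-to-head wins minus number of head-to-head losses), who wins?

Pairwise results:
  E vs F: F wins 19–6.
  E vs G: E wins 13–12.
  F vs G: F wins 21–4.
Copeland scores (wins − losses):
  E: 1 − 1 = 0
  F: 2 − 0 = 2
  G: 0 − 2 = -2
F has the best Copeland score.

F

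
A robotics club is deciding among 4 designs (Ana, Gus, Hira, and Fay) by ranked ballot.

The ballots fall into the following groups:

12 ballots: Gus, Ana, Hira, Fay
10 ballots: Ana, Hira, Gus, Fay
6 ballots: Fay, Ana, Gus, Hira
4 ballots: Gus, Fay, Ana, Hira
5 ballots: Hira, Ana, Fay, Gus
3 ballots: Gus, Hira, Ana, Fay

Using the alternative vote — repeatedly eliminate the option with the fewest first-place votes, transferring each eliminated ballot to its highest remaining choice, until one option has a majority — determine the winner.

Ana

Round 1: Gus 19, Ana 10, Fay 6, Hira 5. Hira has the fewest and is eliminated.
Round 2: Gus 19, Ana 15, Fay 6. Fay has the fewest and is eliminated.
Round 3: Ana 21, Gus 19. Ana has a majority.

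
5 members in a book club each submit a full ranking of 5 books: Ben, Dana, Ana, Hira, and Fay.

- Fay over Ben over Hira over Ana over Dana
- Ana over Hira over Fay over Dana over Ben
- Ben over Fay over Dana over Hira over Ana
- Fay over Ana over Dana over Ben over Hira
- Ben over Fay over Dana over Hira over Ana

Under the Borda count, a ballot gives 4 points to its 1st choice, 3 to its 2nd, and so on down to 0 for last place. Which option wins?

Borda scores:
  Ben: 3 + 0 + 4 + 1 + 4 = 12
  Dana: 0 + 1 + 2 + 2 + 2 = 7
  Ana: 1 + 4 + 0 + 3 + 0 = 8
  Hira: 2 + 3 + 1 + 0 + 1 = 7
  Fay: 4 + 2 + 3 + 4 + 3 = 16
Fay has the highest total.

Fay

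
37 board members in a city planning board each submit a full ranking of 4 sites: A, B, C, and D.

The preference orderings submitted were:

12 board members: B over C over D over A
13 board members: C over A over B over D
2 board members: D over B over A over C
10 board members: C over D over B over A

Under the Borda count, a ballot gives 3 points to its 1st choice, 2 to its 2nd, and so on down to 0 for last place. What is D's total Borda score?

38

Borda scores:
  A: 12·0 + 13·2 + 2·1 + 10·0 = 28
  B: 12·3 + 13·1 + 2·2 + 10·1 = 63
  C: 12·2 + 13·3 + 2·0 + 10·3 = 93
  D: 12·1 + 13·0 + 2·3 + 10·2 = 38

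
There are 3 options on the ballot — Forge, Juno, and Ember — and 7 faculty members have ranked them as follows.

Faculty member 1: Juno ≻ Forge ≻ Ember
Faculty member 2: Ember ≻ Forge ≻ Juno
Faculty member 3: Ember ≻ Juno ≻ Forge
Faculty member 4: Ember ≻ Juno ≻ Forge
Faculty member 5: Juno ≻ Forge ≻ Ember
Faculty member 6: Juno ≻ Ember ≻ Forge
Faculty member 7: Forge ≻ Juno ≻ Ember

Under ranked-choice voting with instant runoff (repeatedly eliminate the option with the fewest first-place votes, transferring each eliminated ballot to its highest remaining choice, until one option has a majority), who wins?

Juno

Round 1: Juno 3, Ember 3, Forge 1. Forge has the fewest and is eliminated.
Round 2: Juno 4, Ember 3. Juno has a majority.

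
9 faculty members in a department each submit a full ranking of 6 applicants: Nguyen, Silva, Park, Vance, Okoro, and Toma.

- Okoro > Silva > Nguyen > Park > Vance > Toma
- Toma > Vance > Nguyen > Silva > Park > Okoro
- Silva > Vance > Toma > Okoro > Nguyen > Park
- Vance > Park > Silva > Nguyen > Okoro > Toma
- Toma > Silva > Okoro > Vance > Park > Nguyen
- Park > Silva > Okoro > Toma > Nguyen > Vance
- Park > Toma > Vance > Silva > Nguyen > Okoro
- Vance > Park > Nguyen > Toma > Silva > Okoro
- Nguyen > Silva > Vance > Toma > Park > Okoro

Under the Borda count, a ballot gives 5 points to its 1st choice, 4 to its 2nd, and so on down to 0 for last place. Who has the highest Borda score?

Borda scores:
  Nguyen: 3 + 3 + 1 + 2 + 0 + 1 + 1 + 3 + 5 = 19
  Silva: 4 + 2 + 5 + 3 + 4 + 4 + 2 + 1 + 4 = 29
  Park: 2 + 1 + 0 + 4 + 1 + 5 + 5 + 4 + 1 = 23
  Vance: 1 + 4 + 4 + 5 + 2 + 0 + 3 + 5 + 3 = 27
  Okoro: 5 + 0 + 2 + 1 + 3 + 3 + 0 + 0 + 0 = 14
  Toma: 0 + 5 + 3 + 0 + 5 + 2 + 4 + 2 + 2 = 23
Silva has the highest total.

Silva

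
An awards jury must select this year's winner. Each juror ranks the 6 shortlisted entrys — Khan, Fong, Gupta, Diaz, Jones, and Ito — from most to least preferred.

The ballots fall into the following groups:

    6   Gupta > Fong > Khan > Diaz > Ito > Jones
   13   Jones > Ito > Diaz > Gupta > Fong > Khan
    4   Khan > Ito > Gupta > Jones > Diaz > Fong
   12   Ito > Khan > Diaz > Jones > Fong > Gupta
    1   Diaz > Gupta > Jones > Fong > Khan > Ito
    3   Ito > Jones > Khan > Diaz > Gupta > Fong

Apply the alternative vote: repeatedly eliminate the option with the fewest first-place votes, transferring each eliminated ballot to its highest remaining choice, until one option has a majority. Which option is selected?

Ito

Round 1: Ito 15, Jones 13, Gupta 6, Khan 4, Diaz 1, Fong 0. Fong has the fewest and is eliminated.
Round 2: Ito 15, Jones 13, Gupta 6, Khan 4, Diaz 1. Diaz has the fewest and is eliminated.
Round 3: Ito 15, Jones 13, Gupta 7, Khan 4. Khan has the fewest and is eliminated.
Round 4: Ito 19, Jones 13, Gupta 7. Gupta has the fewest and is eliminated.
Round 5: Ito 25, Jones 14. Ito has a majority.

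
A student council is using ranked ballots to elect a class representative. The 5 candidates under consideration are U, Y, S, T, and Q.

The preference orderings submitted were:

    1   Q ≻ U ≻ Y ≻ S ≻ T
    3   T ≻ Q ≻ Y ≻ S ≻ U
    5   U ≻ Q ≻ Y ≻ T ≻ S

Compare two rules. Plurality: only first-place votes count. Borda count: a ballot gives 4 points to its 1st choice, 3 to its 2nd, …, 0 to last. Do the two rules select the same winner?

No

Plurality first-place counts: U 5, Y 0, S 0, T 3, Q 1 → U.
Borda totals: U 23, Y 18, S 4, T 17, Q 28 → Q.
The two rules disagree: plurality picks U, Borda picks Q.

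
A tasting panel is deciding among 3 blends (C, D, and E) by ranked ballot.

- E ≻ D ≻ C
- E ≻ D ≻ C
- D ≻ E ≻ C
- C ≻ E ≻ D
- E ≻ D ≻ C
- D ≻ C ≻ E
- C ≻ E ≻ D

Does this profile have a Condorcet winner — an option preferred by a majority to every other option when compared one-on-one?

Yes

Head-to-head results (7 voters total):
C vs D: D wins 5–2.
C vs E: E wins 4–3.
D vs E: E wins 5–2.
E beats each rival — C (4–3), D (5–2) — so E is the Condorcet winner.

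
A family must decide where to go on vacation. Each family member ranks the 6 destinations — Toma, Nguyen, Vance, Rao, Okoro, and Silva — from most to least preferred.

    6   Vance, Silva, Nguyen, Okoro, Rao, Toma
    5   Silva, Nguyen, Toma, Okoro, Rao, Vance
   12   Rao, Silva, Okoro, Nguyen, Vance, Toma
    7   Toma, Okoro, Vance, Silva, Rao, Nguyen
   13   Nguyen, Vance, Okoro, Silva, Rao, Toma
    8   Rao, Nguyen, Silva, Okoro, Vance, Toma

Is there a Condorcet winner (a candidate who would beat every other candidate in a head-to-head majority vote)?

Head-to-head results (51 voters total):
Toma vs Nguyen: Nguyen wins 44–7.
Toma vs Vance: Vance wins 39–12.
Toma vs Rao: Rao wins 39–12.
Toma vs Okoro: Okoro wins 39–12.
Toma vs Silva: Silva wins 44–7.
Nguyen vs Vance: Nguyen wins 38–13.
Nguyen vs Rao: Rao wins 27–24.
Nguyen vs Okoro: Nguyen wins 32–19.
Nguyen vs Silva: Silva wins 30–21.
Vance vs Rao: Vance wins 26–25.
Vance vs Okoro: Okoro wins 32–19.
Vance vs Silva: Vance wins 26–25.
Rao vs Okoro: Okoro wins 31–20.
Rao vs Silva: Silva wins 31–20.
Okoro vs Silva: Silva wins 31–20.
No candidate beats all others: Nguyen beats Vance beats Rao beats Nguyen, a majority cycle.

No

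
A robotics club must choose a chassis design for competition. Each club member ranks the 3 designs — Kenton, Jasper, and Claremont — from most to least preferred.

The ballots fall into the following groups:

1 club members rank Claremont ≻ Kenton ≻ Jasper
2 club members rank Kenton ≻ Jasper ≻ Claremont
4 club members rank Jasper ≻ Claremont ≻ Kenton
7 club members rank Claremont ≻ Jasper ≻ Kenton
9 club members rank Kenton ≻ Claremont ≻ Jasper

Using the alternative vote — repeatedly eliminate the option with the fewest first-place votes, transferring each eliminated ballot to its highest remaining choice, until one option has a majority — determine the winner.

Round 1: Kenton 11, Claremont 8, Jasper 4. Jasper has the fewest and is eliminated.
Round 2: Claremont 12, Kenton 11. Claremont has a majority.

Claremont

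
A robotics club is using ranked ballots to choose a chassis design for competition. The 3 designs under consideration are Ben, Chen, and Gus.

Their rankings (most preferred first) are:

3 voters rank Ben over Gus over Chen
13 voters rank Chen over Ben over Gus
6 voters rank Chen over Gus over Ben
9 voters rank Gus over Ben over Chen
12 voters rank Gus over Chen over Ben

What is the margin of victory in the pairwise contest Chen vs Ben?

19

Ballots ranking Chen above Ben: 13+6+12 = 31.
Ballots ranking Ben above Chen: 3+9 = 12.
Chen wins 31–12, a margin of 19.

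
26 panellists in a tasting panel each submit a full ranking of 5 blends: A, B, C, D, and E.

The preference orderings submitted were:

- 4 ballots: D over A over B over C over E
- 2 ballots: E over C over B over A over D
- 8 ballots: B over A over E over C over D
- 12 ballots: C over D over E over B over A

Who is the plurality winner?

First-place vote totals:
  A: 0
  B: 8
  C: 12
  D: 4
  E: 2
C has the most first-place votes.

C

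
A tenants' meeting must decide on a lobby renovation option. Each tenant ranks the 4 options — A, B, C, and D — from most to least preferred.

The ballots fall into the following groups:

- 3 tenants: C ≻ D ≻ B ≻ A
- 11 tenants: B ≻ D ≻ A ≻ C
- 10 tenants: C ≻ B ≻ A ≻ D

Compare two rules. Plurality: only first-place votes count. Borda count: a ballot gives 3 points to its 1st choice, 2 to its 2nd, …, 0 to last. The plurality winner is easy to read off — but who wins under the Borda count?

Plurality first-place counts: A 0, B 11, C 13, D 0 → C.
Borda totals: A 21, B 56, C 39, D 28 → B.

B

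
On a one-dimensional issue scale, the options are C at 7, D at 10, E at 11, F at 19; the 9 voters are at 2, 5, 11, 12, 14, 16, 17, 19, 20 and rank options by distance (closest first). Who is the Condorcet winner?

With single-peaked preferences on a line, the Condorcet winner is the candidate closest to the median voter.
The median voter (position 14) is closest to E at 11.
Check: E vs F — voters closer to E: 5 of 9.

E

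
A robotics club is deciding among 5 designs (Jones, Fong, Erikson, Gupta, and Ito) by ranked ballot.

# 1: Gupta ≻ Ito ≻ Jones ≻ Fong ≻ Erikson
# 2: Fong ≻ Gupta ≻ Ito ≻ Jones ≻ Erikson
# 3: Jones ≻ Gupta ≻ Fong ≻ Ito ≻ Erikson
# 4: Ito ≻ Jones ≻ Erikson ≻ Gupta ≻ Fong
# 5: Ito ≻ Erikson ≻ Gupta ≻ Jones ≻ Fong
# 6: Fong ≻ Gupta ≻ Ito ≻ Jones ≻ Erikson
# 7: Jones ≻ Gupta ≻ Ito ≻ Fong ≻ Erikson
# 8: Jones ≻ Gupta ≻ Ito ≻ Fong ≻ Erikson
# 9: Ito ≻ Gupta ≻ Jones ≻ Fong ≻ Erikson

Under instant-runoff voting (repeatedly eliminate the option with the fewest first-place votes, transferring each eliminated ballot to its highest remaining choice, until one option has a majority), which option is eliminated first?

Erikson

Round 1: Jones 3, Ito 3, Fong 2, Gupta 1, Erikson 0. Erikson has the fewest and is eliminated.
Round 2: Jones 3, Ito 3, Fong 2, Gupta 1. Gupta has the fewest and is eliminated.
Round 3: Ito 4, Jones 3, Fong 2. Fong has the fewest and is eliminated.
Round 4: Ito 6, Jones 3. Ito has a majority.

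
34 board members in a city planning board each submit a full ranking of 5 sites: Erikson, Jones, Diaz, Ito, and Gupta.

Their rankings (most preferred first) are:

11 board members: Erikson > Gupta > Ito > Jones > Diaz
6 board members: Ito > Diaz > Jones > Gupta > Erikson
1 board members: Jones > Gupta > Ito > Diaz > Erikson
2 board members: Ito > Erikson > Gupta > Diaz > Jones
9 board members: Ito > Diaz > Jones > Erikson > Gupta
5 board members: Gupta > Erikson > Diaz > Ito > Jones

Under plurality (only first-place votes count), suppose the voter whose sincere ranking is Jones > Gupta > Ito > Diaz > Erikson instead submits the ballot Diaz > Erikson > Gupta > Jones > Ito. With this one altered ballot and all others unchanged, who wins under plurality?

First-place totals with the altered ballot: Erikson 11, Jones 0, Diaz 1, Ito 17, Gupta 5.
The winner is unchanged: still Ito.

Ito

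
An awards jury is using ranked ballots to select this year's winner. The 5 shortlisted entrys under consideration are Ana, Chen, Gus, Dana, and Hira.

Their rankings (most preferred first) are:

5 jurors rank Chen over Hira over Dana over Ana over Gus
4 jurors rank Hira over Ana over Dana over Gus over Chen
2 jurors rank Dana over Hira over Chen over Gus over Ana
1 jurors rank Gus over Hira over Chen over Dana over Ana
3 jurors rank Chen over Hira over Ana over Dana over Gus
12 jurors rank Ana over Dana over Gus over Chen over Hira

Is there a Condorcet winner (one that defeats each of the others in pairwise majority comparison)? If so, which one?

None — there is no Condorcet winner

Head-to-head results (27 voters total):
Ana vs Chen: Ana wins 16–11.
Ana vs Gus: Ana wins 24–3.
Ana vs Dana: Ana wins 19–8.
Ana vs Hira: Hira wins 15–12.
Chen vs Gus: Gus wins 17–10.
Chen vs Dana: Dana wins 18–9.
Chen vs Hira: Chen wins 20–7.
Gus vs Dana: Dana wins 26–1.
Gus vs Hira: Hira wins 14–13.
Dana vs Hira: Dana wins 14–13.
No candidate beats all others: Ana beats Chen beats Hira beats Ana, a majority cycle.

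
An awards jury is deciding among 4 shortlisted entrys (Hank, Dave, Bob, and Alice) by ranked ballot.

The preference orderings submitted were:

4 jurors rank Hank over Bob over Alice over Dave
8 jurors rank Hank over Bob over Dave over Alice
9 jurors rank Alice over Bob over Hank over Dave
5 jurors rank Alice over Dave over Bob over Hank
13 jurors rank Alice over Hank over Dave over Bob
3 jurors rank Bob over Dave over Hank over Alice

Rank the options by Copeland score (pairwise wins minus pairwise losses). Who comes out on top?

Alice

Pairwise results:
  Hank vs Dave: Hank wins 34–8.
  Hank vs Bob: Hank wins 25–17.
  Hank vs Alice: Alice wins 27–15.
  Dave vs Bob: Bob wins 24–18.
  Dave vs Alice: Alice wins 31–11.
  Bob vs Alice: Alice wins 27–15.
Copeland scores (wins − losses):
  Hank: 2 − 1 = 1
  Dave: 0 − 3 = -3
  Bob: 1 − 2 = -1
  Alice: 3 − 0 = 3
Alice has the best Copeland score.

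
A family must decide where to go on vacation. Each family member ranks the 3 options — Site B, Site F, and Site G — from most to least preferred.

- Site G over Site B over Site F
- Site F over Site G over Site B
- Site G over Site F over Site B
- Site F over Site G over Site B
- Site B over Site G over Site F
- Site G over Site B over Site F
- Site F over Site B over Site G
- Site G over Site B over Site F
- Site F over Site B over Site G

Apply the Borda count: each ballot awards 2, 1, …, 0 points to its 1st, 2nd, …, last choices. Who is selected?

Borda scores:
  Site B: 1 + 0 + 0 + 0 + 2 + 1 + 1 + 1 + 1 = 7
  Site F: 0 + 2 + 1 + 2 + 0 + 0 + 2 + 0 + 2 = 9
  Site G: 2 + 1 + 2 + 1 + 1 + 2 + 0 + 2 + 0 = 11
Site G has the highest total.

Site G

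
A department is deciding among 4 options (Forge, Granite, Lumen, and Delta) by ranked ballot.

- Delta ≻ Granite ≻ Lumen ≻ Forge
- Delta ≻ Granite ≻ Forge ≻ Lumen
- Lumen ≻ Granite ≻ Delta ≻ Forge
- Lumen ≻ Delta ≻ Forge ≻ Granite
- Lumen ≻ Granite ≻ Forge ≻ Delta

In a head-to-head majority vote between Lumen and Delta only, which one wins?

Ballots ranking Lumen above Delta: 3.
Ballots ranking Delta above Lumen: 2.
Lumen wins the head-to-head, 3–2.

Lumen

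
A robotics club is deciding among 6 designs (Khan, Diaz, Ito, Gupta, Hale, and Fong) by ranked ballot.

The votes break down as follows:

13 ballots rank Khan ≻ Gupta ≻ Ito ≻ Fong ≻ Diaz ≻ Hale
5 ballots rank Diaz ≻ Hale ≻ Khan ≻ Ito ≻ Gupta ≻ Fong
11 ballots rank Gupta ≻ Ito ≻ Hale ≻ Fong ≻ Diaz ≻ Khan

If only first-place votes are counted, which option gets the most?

Khan

First-place vote totals:
  Khan: 13
  Diaz: 5
  Ito: 0
  Gupta: 11
  Hale: 0
  Fong: 0
Khan has the most first-place votes.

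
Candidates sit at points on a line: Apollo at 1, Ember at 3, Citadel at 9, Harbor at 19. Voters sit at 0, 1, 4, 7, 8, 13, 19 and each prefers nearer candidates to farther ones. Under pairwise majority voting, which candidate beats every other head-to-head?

With single-peaked preferences on a line, the Condorcet winner is the candidate closest to the median voter.
The median voter (position 7) is closest to Citadel at 9.
Check: Citadel vs Harbor — voters closer to Citadel: 6 of 7.

Citadel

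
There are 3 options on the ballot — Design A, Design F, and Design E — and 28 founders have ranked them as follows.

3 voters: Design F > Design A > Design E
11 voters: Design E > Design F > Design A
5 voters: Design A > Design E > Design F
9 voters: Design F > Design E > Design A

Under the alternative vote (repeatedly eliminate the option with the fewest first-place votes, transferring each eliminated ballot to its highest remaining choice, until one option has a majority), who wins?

Design E

Round 1: Design F 12, Design E 11, Design A 5. Design A has the fewest and is eliminated.
Round 2: Design E 16, Design F 12. Design E has a majority.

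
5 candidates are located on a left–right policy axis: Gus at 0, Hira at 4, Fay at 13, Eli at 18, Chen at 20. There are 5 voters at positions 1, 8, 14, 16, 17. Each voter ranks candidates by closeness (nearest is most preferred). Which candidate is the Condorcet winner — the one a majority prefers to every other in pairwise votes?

With single-peaked preferences on a line, the Condorcet winner is the candidate closest to the median voter.
The median voter (position 14) is closest to Fay at 13.
Check: Fay vs Chen — voters closer to Fay: 4 of 5.

Fay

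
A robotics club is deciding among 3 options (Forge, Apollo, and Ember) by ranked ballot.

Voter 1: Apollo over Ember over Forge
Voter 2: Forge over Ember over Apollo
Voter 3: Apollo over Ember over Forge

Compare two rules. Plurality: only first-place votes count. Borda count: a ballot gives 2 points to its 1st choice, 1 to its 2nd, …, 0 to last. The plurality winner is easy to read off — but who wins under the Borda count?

Apollo

Plurality first-place counts: Forge 1, Apollo 2, Ember 0 → Apollo.
Borda totals: Forge 2, Apollo 4, Ember 3 → Apollo.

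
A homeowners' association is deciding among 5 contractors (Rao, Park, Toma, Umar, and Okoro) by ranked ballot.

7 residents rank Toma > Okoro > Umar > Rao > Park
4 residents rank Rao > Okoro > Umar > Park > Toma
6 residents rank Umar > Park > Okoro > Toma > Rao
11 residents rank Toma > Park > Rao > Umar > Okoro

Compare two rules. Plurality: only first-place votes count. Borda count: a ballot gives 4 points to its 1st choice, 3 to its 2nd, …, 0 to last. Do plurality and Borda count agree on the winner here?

Plurality first-place counts: Rao 4, Park 0, Toma 18, Umar 6, Okoro 0 → Toma.
Borda totals: Rao 45, Park 55, Toma 78, Umar 57, Okoro 45 → Toma.
The two rules agree on Toma.

Yes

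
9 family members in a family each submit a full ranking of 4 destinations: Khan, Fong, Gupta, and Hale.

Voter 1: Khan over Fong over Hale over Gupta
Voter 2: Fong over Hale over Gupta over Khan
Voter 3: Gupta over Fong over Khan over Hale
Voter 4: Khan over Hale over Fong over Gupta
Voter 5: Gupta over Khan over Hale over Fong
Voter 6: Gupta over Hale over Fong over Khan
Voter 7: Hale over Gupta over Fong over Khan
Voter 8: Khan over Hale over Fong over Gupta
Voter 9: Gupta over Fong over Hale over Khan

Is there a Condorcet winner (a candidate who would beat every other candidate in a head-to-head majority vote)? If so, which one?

None — there is no Condorcet winner

Head-to-head results (9 voters total):
Khan vs Fong: Fong wins 5–4.
Khan vs Gupta: Gupta wins 6–3.
Khan vs Hale: Khan wins 5–4.
Fong vs Gupta: Gupta wins 5–4.
Fong vs Hale: Hale wins 5–4.
Gupta vs Hale: Hale wins 5–4.
No candidate beats all others: Khan beats Hale beats Fong beats Khan, a majority cycle.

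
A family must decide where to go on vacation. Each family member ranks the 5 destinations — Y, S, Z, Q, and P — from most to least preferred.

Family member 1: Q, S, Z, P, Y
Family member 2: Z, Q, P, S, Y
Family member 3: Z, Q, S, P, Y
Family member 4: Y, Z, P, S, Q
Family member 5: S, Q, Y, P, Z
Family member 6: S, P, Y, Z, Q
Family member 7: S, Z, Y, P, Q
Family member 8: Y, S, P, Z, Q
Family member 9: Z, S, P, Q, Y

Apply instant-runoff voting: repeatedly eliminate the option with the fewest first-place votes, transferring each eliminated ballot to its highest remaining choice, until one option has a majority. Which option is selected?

Round 1: S 3, Z 3, Y 2, Q 1, P 0. P has the fewest and is eliminated.
Round 2: S 3, Z 3, Y 2, Q 1. Q has the fewest and is eliminated.
Round 3: S 4, Z 3, Y 2. Y has the fewest and is eliminated.
Round 4: S 5, Z 4. S has a majority.

S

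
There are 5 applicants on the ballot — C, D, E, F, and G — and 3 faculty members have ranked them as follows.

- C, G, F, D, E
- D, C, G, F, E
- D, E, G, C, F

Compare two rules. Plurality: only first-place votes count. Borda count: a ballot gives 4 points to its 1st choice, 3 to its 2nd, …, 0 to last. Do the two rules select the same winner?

Yes

Plurality first-place counts: C 1, D 2, E 0, F 0, G 0 → D.
Borda totals: C 8, D 9, E 3, F 3, G 7 → D.
The two rules agree on D.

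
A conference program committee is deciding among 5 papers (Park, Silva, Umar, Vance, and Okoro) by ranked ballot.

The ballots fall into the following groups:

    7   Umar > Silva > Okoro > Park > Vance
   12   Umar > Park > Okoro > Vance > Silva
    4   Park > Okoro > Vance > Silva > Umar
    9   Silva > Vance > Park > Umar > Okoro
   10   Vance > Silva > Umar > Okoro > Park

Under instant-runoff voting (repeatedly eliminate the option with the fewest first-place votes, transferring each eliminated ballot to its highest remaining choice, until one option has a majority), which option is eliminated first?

Round 1: Umar 19, Vance 10, Silva 9, Park 4, Okoro 0. Okoro has the fewest and is eliminated.
Round 2: Umar 19, Vance 10, Silva 9, Park 4. Park has the fewest and is eliminated.
Round 3: Umar 19, Vance 14, Silva 9. Silva has the fewest and is eliminated.
Round 4: Vance 23, Umar 19. Vance has a majority.

Okoro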